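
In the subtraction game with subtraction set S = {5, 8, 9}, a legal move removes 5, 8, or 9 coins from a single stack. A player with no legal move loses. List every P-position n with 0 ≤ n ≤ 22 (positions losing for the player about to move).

n :  0  1  2  3  4  5  6  7  8  9 10 11 12 13 14 15 16 17 18 19 20 21 22
G :  0  0  0  0  0  1  1  1  1  1  2  2  2  2  0  0  0  0  0  1  1  1  1
P-positions are exactly the n with G(n) = 0.

0, 1, 2, 3, 4, 14, 15, 16, 17, 18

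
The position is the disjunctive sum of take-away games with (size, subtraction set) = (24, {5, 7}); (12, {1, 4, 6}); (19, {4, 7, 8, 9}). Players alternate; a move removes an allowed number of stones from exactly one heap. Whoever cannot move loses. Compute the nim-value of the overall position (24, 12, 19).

1

Heap A, S = {5, 7}:
G(0) = 0
G(1) = mex{} = 0
G(2) = mex{} = 0
G(3) = mex{} = 0
G(4) = mex{} = 0
G(5) = mex{0} = 1
G(6) = mex{0} = 1
G(7) = mex{0,0} = 1
G(8) = mex{0,0} = 1
G(9) = mex{0,0} = 1
G(10) = mex{1,0} = 2
G(11) = mex{1,0} = 2
G(12) = mex{1,1} = 0
G(13) = mex{1,1} = 0
G(14) = mex{1,1} = 0
G(15) = mex{2,1} = 0
G(16) = mex{2,1} = 0
G(17) = mex{0,2} = 1
G(18) = mex{0,2} = 1
G(19) = mex{0,0} = 1
G(20) = mex{0,0} = 1
G(21) = mex{0,0} = 1
G(22) = mex{1,0} = 2
G(23) = mex{1,0} = 2
G(24) = mex{1,1} = 0
G_A(24) = 0.
Heap B, S = {1, 4, 6}:
G(0) = 0
G(1) = mex{0} = 1
G(2) = mex{1} = 0
G(3) = mex{0} = 1
G(4) = mex{1,0} = 2
G(5) = mex{2,1} = 0
G(6) = mex{0,0,0} = 1
G(7) = mex{1,1,1} = 0
G(8) = mex{0,2,0} = 1
G(9) = mex{1,0,1} = 2
G(10) = mex{2,1,2} = 0
G(11) = mex{0,0,0} = 1
G(12) = mex{1,1,1} = 0
G_B(12) = 0.
Heap C, S = {4, 7, 8, 9}:
n :  0  1  2  3  4  5  6  7  8  9 10 11 12 13 14 15 16 17 18 19
G :  0  0  0  0  1  1  1  1  2  2  2  2  3  0  0  0  0  1  1  1
G_C(19) = 1.
Combined Grundy value = 0 ⊕ 0 ⊕ 1 = 1.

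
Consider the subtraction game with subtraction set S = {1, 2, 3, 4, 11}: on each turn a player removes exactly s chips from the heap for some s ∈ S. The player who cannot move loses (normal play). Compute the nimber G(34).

4

n :  0  1  2  3  4  5  6  7  8  9 10 11 12 13 14 15 16 17 18 19 20 21 22 23 24 25 26 27 28 29 30 31 32 33 34
G :  0  1  2  3  4  0  1  2  3  4  0  1  2  3  4  0  1  2  3  4  0  1  2  3  4  0  1  2  3  4  0  1  2  3  4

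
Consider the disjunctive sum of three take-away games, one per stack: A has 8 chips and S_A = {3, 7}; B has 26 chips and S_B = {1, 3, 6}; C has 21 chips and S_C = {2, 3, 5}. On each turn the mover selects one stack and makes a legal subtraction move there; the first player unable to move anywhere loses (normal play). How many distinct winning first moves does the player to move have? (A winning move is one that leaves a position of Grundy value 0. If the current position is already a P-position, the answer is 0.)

0

Stack A, S = {3, 7}:
G(0) = 0
G(1) = mex{} = 0
G(2) = mex{} = 0
G(3) = mex{0} = 1
G(4) = mex{0} = 1
G(5) = mex{0} = 1
G(6) = mex{1} = 0
G(7) = mex{1,0} = 2
G(8) = mex{1,0} = 2
G_A(8) = 2.
Stack B, S = {1, 3, 6}:
G(0) = 0
G(1) = mex{0} = 1
G(2) = mex{1} = 0
G(3) = mex{0,0} = 1
G(4) = mex{1,1} = 0
G(5) = mex{0,0} = 1
G(6) = mex{1,1,0} = 2
G(7) = mex{2,0,1} = 3
G(8) = mex{3,1,0} = 2
G(9) = mex{2,2,1} = 0
G(10) = mex{0,3,0} = 1
G(11) = mex{1,2,1} = 0
G(12) = mex{0,0,2} = 1
G(13) = mex{1,1,3} = 0
G(14) = mex{0,0,2} = 1
G(15) = mex{1,1,0} = 2
G(16) = mex{2,0,1} = 3
G(17) = mex{3,1,0} = 2
G(18) = mex{2,2,1} = 0
G(19) = mex{0,3,0} = 1
G(20) = mex{1,2,1} = 0
G(21) = mex{0,0,2} = 1
G(22) = mex{1,1,3} = 0
G(23) = mex{0,0,2} = 1
G(24) = mex{1,1,0} = 2
G(25) = mex{2,0,1} = 3
G(26) = mex{3,1,0} = 2
G_B(26) = 2.
Stack C, S = {2, 3, 5}:
G(0) = 0
G(1) = mex{} = 0
G(2) = mex{0} = 1
G(3) = mex{0,0} = 1
G(4) = mex{1,0} = 2
G(5) = mex{1,1,0} = 2
G(6) = mex{2,1,0} = 3
G(7) = mex{2,2,1} = 0
G(8) = mex{3,2,1} = 0
G(9) = mex{0,3,2} = 1
G(10) = mex{0,0,2} = 1
G(11) = mex{1,0,3} = 2
G(12) = mex{1,1,0} = 2
G(13) = mex{2,1,0} = 3
G(14) = mex{2,2,1} = 0
G(15) = mex{3,2,1} = 0
G(16) = mex{0,3,2} = 1
G(17) = mex{0,0,2} = 1
G(18) = mex{1,0,3} = 2
G(19) = mex{1,1,0} = 2
G(20) = mex{2,1,0} = 3
G(21) = mex{2,2,1} = 0
G_C(21) = 0.
Combined Grundy value = 2 ⊕ 2 ⊕ 0 = 0.
A winning move leaves total XOR = 0, i.e. changes one component's Grundy value g to g ⊕ X where X is the current total.
Stack A: target g' = 2⊕0 = 2, but every legal move changes the Grundy value (mex property), so 0 moves.
Stack B: target g' = 2⊕0 = 2, but every legal move changes the Grundy value (mex property), so 0 moves.
Stack C: target g' = 0⊕0 = 0, but every legal move changes the Grundy value (mex property), so 0 moves.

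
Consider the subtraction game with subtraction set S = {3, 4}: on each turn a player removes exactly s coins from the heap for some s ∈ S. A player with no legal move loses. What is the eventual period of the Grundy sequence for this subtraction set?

7

G(0) = 0
G(1) = mex{} = 0
G(2) = mex{} = 0
G(3) = mex{0} = 1
G(4) = mex{0,0} = 1
G(5) = mex{0,0} = 1
G(6) = mex{1,0} = 2
G(7) = mex{1,1} = 0
G(8) = mex{1,1} = 0
G(9) = mex{2,1} = 0
G(10) = mex{0,2} = 1
G(11) = mex{0,0} = 1
G(12) = mex{0,0} = 1
G(13) = mex{1,0} = 2
G(14) = mex{1,1} = 0
G(15) = mex{1,1} = 0
G(n+7) = G(n) holds for n = 0,…,3 (a full window of length max(S) = 4), so the sequence is purely periodic with period 7.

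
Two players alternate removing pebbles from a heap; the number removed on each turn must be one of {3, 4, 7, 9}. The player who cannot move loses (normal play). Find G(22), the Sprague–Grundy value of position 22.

G(0) = 0
G(1) = mex{} = 0
G(2) = mex{} = 0
G(3) = mex{0} = 1
G(4) = mex{0,0} = 1
G(5) = mex{0,0} = 1
G(6) = mex{1,0} = 2
G(7) = mex{1,1,0} = 2
G(8) = mex{1,1,0} = 2
G(9) = mex{2,1,0,0} = 3
G(10) = mex{2,2,1,0} = 3
G(11) = mex{2,2,1,0} = 3
G(12) = mex{3,2,1,1} = 0
G(13) = mex{3,3,2,1} = 0
G(14) = mex{3,3,2,1} = 0
G(15) = mex{0,3,2,2} = 1
G(16) = mex{0,0,3,2} = 1
G(17) = mex{0,0,3,2} = 1
G(18) = mex{1,0,3,3} = 2
G(19) = mex{1,1,0,3} = 2
G(20) = mex{1,1,0,3} = 2
G(21) = mex{2,1,0,0} = 3
G(22) = mex{2,2,1,0} = 3

3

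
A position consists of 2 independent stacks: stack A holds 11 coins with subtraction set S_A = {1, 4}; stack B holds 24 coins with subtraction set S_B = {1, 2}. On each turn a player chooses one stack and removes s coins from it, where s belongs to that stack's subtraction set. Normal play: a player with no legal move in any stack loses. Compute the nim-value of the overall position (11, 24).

1

Stack A, S = {1, 4}:
n :  0  1  2  3  4  5  6  7  8  9 10 11
G :  0  1  0  1  2  0  1  0  1  2  0  1
G_A(11) = 1.
Stack B, S = {1, 2}:
n :  0  1  2  3  4  5  6  7  8  9 10 11 12 13 14 15 16 17 18 19 20 21 22 23 24
G :  0  1  2  0  1  2  0  1  2  0  1  2  0  1  2  0  1  2  0  1  2  0  1  2  0
G_B(24) = 0.
Combined Grundy value = 1 ⊕ 0 = 1.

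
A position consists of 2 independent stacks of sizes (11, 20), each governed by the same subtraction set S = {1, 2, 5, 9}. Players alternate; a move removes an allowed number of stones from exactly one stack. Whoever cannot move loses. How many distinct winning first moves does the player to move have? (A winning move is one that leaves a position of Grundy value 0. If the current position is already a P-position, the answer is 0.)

3

All stacks use S = {1, 2, 5, 9}:
n :  0  1  2  3  4  5  6  7  8  9 10 11 12 13 14 15 16 17 18 19 20
G :  0  1  2  0  1  2  0  1  2  3  0  1  2  0  1  2  0  1  2  3  0
Stack A: G(11) = 1.
Stack B: G(20) = 0.
Combined Grundy value = 1 ⊕ 0 = 1.
A winning move leaves total XOR = 0, i.e. changes one component's Grundy value g to g ⊕ X where X is the current total.
Stack A: need g' = 1⊕1 = 0. Options: 11−1→G=0, 11−2→G=3, 11−5→G=0, 11−9→G=2. Hits: 2.
Stack B: need g' = 0⊕1 = 1. Options: 20−1→G=3, 20−2→G=2, 20−5→G=2, 20−9→G=1. Hits: 1.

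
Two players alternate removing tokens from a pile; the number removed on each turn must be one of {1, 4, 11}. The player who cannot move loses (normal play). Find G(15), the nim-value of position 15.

0

n :  0  1  2  3  4  5  6  7  8  9 10 11 12 13 14 15
G :  0  1  0  1  2  0  1  0  1  2  0  1  0  1  2  0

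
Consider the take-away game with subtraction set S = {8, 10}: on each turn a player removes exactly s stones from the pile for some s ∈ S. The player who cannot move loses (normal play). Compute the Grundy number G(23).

0

n :  0  1  2  3  4  5  6  7  8  9 10 11 12 13 14 15 16 17 18 19 20 21 22 23
G :  0  0  0  0  0  0  0  0  1  1  1  1  1  1  1  1  2  2  0  0  0  0  0  0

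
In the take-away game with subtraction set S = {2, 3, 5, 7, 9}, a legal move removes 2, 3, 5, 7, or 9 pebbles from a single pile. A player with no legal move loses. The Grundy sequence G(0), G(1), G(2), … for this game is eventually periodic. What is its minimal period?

11

n :  0  1  2  3  4  5  6  7  8  9 10 11 12 13 14 15 16 17 18 19 20 21 22 23
G :  0  0  1  1  2  2  3  3  4  4  5  0  0  1  1  2  2  3  3  4  4  5  0  0
G(n+11) = G(n) holds for n = 0,…,8 (a full window of length max(S) = 9), so the sequence is purely periodic with period 11.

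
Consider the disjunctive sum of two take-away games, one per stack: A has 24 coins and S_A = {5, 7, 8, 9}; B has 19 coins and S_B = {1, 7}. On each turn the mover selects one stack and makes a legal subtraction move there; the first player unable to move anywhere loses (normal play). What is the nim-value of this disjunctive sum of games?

Stack A, S = {5, 7, 8, 9}:
G(0) = 0
G(1) = mex{} = 0
G(2) = mex{} = 0
G(3) = mex{} = 0
G(4) = mex{} = 0
G(5) = mex{0} = 1
G(6) = mex{0} = 1
G(7) = mex{0,0} = 1
G(8) = mex{0,0,0} = 1
G(9) = mex{0,0,0,0} = 1
G(10) = mex{1,0,0,0} = 2
G(11) = mex{1,0,0,0} = 2
G(12) = mex{1,1,0,0} = 2
G(13) = mex{1,1,1,0} = 2
G(14) = mex{1,1,1,1} = 0
G(15) = mex{2,1,1,1} = 0
G(16) = mex{2,1,1,1} = 0
G(17) = mex{2,2,1,1} = 0
G(18) = mex{2,2,2,1} = 0
G(19) = mex{0,2,2,2} = 1
G(20) = mex{0,2,2,2} = 1
G(21) = mex{0,0,2,2} = 1
G(22) = mex{0,0,0,2} = 1
G(23) = mex{0,0,0,0} = 1
G(24) = mex{1,0,0,0} = 2
G_A(24) = 2.
Stack B, S = {1, 7}:
G(0) = 0
G(1) = mex{0} = 1
G(2) = mex{1} = 0
G(3) = mex{0} = 1
G(4) = mex{1} = 0
G(5) = mex{0} = 1
G(6) = mex{1} = 0
G(7) = mex{0,0} = 1
G(8) = mex{1,1} = 0
G(9) = mex{0,0} = 1
G(10) = mex{1,1} = 0
G(11) = mex{0,0} = 1
G(12) = mex{1,1} = 0
G(13) = mex{0,0} = 1
G(14) = mex{1,1} = 0
G(15) = mex{0,0} = 1
G(16) = mex{1,1} = 0
G(17) = mex{0,0} = 1
G(18) = mex{1,1} = 0
G(19) = mex{0,0} = 1
G_B(19) = 1.
Combined Grundy value = 2 ⊕ 1 = 3.

3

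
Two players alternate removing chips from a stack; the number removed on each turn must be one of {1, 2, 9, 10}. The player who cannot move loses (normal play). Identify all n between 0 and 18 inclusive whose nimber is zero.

G(0) = 0
G(1) = mex{0} = 1
G(2) = mex{1,0} = 2
G(3) = mex{2,1} = 0
G(4) = mex{0,2} = 1
G(5) = mex{1,0} = 2
G(6) = mex{2,1} = 0
G(7) = mex{0,2} = 1
G(8) = mex{1,0} = 2
G(9) = mex{2,1,0} = 3
G(10) = mex{3,2,1,0} = 4
G(11) = mex{4,3,2,1} = 0
G(12) = mex{0,4,0,2} = 1
G(13) = mex{1,0,1,0} = 2
G(14) = mex{2,1,2,1} = 0
G(15) = mex{0,2,0,2} = 1
G(16) = mex{1,0,1,0} = 2
G(17) = mex{2,1,2,1} = 0
G(18) = mex{0,2,3,2} = 1
P-positions are exactly the n with G(n) = 0.

0, 3, 6, 11, 14, 17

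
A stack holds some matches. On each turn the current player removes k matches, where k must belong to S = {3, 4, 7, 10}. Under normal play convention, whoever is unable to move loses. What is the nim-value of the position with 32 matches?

2

n :  0  1  2  3  4  5  6  7  8  9 10 11 12 13 14 15 16 17 18 19 20 21 22 23 24 25 26 27 28 29 30 31 32
G :  0  0  0  1  1  1  2  2  2  3  3  3  4  0  0  0  1  1  1  2  2  2  3  3  3  4  0  0  0  1  1  1  2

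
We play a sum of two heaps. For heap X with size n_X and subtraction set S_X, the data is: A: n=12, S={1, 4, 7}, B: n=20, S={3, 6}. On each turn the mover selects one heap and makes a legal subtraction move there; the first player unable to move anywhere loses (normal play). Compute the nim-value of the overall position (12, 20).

2

Heap A, S = {1, 4, 7}:
G(0) = 0
G(1) = mex{0} = 1
G(2) = mex{1} = 0
G(3) = mex{0} = 1
G(4) = mex{1,0} = 2
G(5) = mex{2,1} = 0
G(6) = mex{0,0} = 1
G(7) = mex{1,1,0} = 2
G(8) = mex{2,2,1} = 0
G(9) = mex{0,0,0} = 1
G(10) = mex{1,1,1} = 0
G(11) = mex{0,2,2} = 1
G(12) = mex{1,0,0} = 2
G_A(12) = 2.
Heap B, S = {3, 6}:
G(0) = 0
G(1) = mex{} = 0
G(2) = mex{} = 0
G(3) = mex{0} = 1
G(4) = mex{0} = 1
G(5) = mex{0} = 1
G(6) = mex{1,0} = 2
G(7) = mex{1,0} = 2
G(8) = mex{1,0} = 2
G(9) = mex{2,1} = 0
G(10) = mex{2,1} = 0
G(11) = mex{2,1} = 0
G(12) = mex{0,2} = 1
G(13) = mex{0,2} = 1
G(14) = mex{0,2} = 1
G(15) = mex{1,0} = 2
G(16) = mex{1,0} = 2
G(17) = mex{1,0} = 2
G(18) = mex{2,1} = 0
G(19) = mex{2,1} = 0
G(20) = mex{2,1} = 0
G_B(20) = 0.
Combined Grundy value = 2 ⊕ 0 = 2.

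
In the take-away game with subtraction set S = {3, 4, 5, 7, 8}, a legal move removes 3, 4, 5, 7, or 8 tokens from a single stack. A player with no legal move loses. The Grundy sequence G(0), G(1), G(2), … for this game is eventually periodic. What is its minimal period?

11

G(0) = 0
G(1) = mex{} = 0
G(2) = mex{} = 0
G(3) = mex{0} = 1
G(4) = mex{0,0} = 1
G(5) = mex{0,0,0} = 1
G(6) = mex{1,0,0} = 2
G(7) = mex{1,1,0,0} = 2
G(8) = mex{1,1,1,0,0} = 2
G(9) = mex{2,1,1,0,0} = 3
G(10) = mex{2,2,1,1,0} = 3
G(11) = mex{2,2,2,1,1} = 0
G(12) = mex{3,2,2,1,1} = 0
G(13) = mex{3,3,2,2,1} = 0
G(14) = mex{0,3,3,2,2} = 1
G(15) = mex{0,0,3,2,2} = 1
G(16) = mex{0,0,0,3,2} = 1
G(17) = mex{1,0,0,3,3} = 2
G(18) = mex{1,1,0,0,3} = 2
G(19) = mex{1,1,1,0,0} = 2
G(20) = mex{2,1,1,0,0} = 3
G(21) = mex{2,2,1,1,0} = 3
G(22) = mex{2,2,2,1,1} = 0
G(23) = mex{3,2,2,1,1} = 0
G(n+11) = G(n) holds for n = 0,…,7 (a full window of length max(S) = 8), so the sequence is purely periodic with period 11.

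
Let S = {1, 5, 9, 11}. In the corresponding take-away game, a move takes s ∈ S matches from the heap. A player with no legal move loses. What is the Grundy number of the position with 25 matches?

n :  0  1  2  3  4  5  6  7  8  9 10 11 12 13 14 15 16 17 18 19 20 21 22 23 24 25
G :  0  1  0  1  0  1  0  1  0  1  0  1  0  1  0  1  0  1  0  1  0  1  0  1  0  1

1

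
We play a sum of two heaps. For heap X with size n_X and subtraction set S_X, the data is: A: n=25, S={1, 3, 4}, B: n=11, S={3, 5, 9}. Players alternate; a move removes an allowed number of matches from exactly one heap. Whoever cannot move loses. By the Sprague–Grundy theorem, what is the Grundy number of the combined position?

3

Heap A, S = {1, 3, 4}:
G(0) = 0
G(1) = mex{0} = 1
G(2) = mex{1} = 0
G(3) = mex{0,0} = 1
G(4) = mex{1,1,0} = 2
G(5) = mex{2,0,1} = 3
G(6) = mex{3,1,0} = 2
G(7) = mex{2,2,1} = 0
G(8) = mex{0,3,2} = 1
G(9) = mex{1,2,3} = 0
G(10) = mex{0,0,2} = 1
G(11) = mex{1,1,0} = 2
G(12) = mex{2,0,1} = 3
G(13) = mex{3,1,0} = 2
G(14) = mex{2,2,1} = 0
G(15) = mex{0,3,2} = 1
G(16) = mex{1,2,3} = 0
G(17) = mex{0,0,2} = 1
G(18) = mex{1,1,0} = 2
G(19) = mex{2,0,1} = 3
G(20) = mex{3,1,0} = 2
G(21) = mex{2,2,1} = 0
G(22) = mex{0,3,2} = 1
G(23) = mex{1,2,3} = 0
G(24) = mex{0,0,2} = 1
G(25) = mex{1,1,0} = 2
G_A(25) = 2.
Heap B, S = {3, 5, 9}:
G(0) = 0
G(1) = mex{} = 0
G(2) = mex{} = 0
G(3) = mex{0} = 1
G(4) = mex{0} = 1
G(5) = mex{0,0} = 1
G(6) = mex{1,0} = 2
G(7) = mex{1,0} = 2
G(8) = mex{1,1} = 0
G(9) = mex{2,1,0} = 3
G(10) = mex{2,1,0} = 3
G(11) = mex{0,2,0} = 1
G_B(11) = 1.
Combined Grundy value = 2 ⊕ 1 = 3.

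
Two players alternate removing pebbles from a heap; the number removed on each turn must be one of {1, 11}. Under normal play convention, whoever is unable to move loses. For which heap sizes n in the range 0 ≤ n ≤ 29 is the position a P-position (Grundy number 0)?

G(0) = 0
G(1) = mex{0} = 1
G(2) = mex{1} = 0
G(3) = mex{0} = 1
G(4) = mex{1} = 0
G(5) = mex{0} = 1
G(6) = mex{1} = 0
G(7) = mex{0} = 1
G(8) = mex{1} = 0
G(9) = mex{0} = 1
G(10) = mex{1} = 0
G(11) = mex{0,0} = 1
G(12) = mex{1,1} = 0
G(13) = mex{0,0} = 1
G(14) = mex{1,1} = 0
G(15) = mex{0,0} = 1
G(16) = mex{1,1} = 0
G(17) = mex{0,0} = 1
G(18) = mex{1,1} = 0
G(19) = mex{0,0} = 1
G(20) = mex{1,1} = 0
G(21) = mex{0,0} = 1
G(22) = mex{1,1} = 0
G(23) = mex{0,0} = 1
G(24) = mex{1,1} = 0
G(25) = mex{0,0} = 1
G(26) = mex{1,1} = 0
G(27) = mex{0,0} = 1
G(28) = mex{1,1} = 0
G(29) = mex{0,0} = 1
P-positions are exactly the n with G(n) = 0.

0, 2, 4, 6, 8, 10, 12, 14, 16, 18, 20, 22, 24, 26, 28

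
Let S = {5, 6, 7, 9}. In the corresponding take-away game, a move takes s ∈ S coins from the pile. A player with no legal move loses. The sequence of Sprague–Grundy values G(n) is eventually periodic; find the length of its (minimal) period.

G(0) = 0
G(1) = mex{} = 0
G(2) = mex{} = 0
G(3) = mex{} = 0
G(4) = mex{} = 0
G(5) = mex{0} = 1
G(6) = mex{0,0} = 1
G(7) = mex{0,0,0} = 1
G(8) = mex{0,0,0} = 1
G(9) = mex{0,0,0,0} = 1
G(10) = mex{1,0,0,0} = 2
G(11) = mex{1,1,0,0} = 2
G(12) = mex{1,1,1,0} = 2
G(13) = mex{1,1,1,0} = 2
G(14) = mex{1,1,1,1} = 0
G(15) = mex{2,1,1,1} = 0
G(16) = mex{2,2,1,1} = 0
G(17) = mex{2,2,2,1} = 0
G(18) = mex{2,2,2,1} = 0
G(19) = mex{0,2,2,2} = 1
G(20) = mex{0,0,2,2} = 1
G(21) = mex{0,0,0,2} = 1
G(22) = mex{0,0,0,2} = 1
G(23) = mex{0,0,0,0} = 1
G(24) = mex{1,0,0,0} = 2
G(25) = mex{1,1,0,0} = 2
G(26) = mex{1,1,1,0} = 2
G(27) = mex{1,1,1,0} = 2
G(28) = mex{1,1,1,1} = 0
G(29) = mex{2,1,1,1} = 0
G(n+14) = G(n) holds for n = 0,…,8 (a full window of length max(S) = 9), so the sequence is purely periodic with period 14.

14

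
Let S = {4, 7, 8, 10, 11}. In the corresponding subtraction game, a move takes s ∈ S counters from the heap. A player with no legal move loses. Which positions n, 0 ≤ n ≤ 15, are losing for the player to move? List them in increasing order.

G(0) = 0
G(1) = mex{} = 0
G(2) = mex{} = 0
G(3) = mex{} = 0
G(4) = mex{0} = 1
G(5) = mex{0} = 1
G(6) = mex{0} = 1
G(7) = mex{0,0} = 1
G(8) = mex{1,0,0} = 2
G(9) = mex{1,0,0} = 2
G(10) = mex{1,0,0,0} = 2
G(11) = mex{1,1,0,0,0} = 2
G(12) = mex{2,1,1,0,0} = 3
G(13) = mex{2,1,1,0,0} = 3
G(14) = mex{2,1,1,1,0} = 3
G(15) = mex{2,2,1,1,1} = 0
P-positions are exactly the n with G(n) = 0.

0, 1, 2, 3, 15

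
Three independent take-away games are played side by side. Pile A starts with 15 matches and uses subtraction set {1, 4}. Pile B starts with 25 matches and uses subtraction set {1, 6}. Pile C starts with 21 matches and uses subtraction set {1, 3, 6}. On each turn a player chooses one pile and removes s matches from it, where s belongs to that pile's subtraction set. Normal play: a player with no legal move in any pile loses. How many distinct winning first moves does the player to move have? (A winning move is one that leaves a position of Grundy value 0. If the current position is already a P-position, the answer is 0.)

Pile A, S = {1, 4}:
n :  0  1  2  3  4  5  6  7  8  9 10 11 12 13 14 15
G :  0  1  0  1  2  0  1  0  1  2  0  1  0  1  2  0
G_A(15) = 0.
Pile B, S = {1, 6}:
n :  0  1  2  3  4  5  6  7  8  9 10 11 12 13 14 15 16 17 18 19 20 21 22 23 24 25
G :  0  1  0  1  0  1  2  0  1  0  1  0  1  2  0  1  0  1  0  1  2  0  1  0  1  0
G_B(25) = 0.
Pile C, S = {1, 3, 6}:
G(0) = 0
G(1) = mex{0} = 1
G(2) = mex{1} = 0
G(3) = mex{0,0} = 1
G(4) = mex{1,1} = 0
G(5) = mex{0,0} = 1
G(6) = mex{1,1,0} = 2
G(7) = mex{2,0,1} = 3
G(8) = mex{3,1,0} = 2
G(9) = mex{2,2,1} = 0
G(10) = mex{0,3,0} = 1
G(11) = mex{1,2,1} = 0
G(12) = mex{0,0,2} = 1
G(13) = mex{1,1,3} = 0
G(14) = mex{0,0,2} = 1
G(15) = mex{1,1,0} = 2
G(16) = mex{2,0,1} = 3
G(17) = mex{3,1,0} = 2
G(18) = mex{2,2,1} = 0
G(19) = mex{0,3,0} = 1
G(20) = mex{1,2,1} = 0
G(21) = mex{0,0,2} = 1
G_C(21) = 1.
Combined Grundy value = 0 ⊕ 0 ⊕ 1 = 1.
A winning move leaves total XOR = 0, i.e. changes one component's Grundy value g to g ⊕ X where X is the current total.
Pile A: need g' = 0⊕1 = 1. Options: 15−1→G=2, 15−4→G=1. Hits: 1.
Pile B: need g' = 0⊕1 = 1. Options: 25−1→G=1, 25−6→G=1. Hits: 2.
Pile C: need g' = 1⊕1 = 0. Options: 21−1→G=0, 21−3→G=0, 21−6→G=2. Hits: 2.

5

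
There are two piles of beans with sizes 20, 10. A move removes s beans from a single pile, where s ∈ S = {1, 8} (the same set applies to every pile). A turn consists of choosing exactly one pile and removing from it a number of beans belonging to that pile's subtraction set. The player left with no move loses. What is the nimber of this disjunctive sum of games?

1

All piles use S = {1, 8}:
G(0) = 0
G(1) = mex{0} = 1
G(2) = mex{1} = 0
G(3) = mex{0} = 1
G(4) = mex{1} = 0
G(5) = mex{0} = 1
G(6) = mex{1} = 0
G(7) = mex{0} = 1
G(8) = mex{1,0} = 2
G(9) = mex{2,1} = 0
G(10) = mex{0,0} = 1
G(11) = mex{1,1} = 0
G(12) = mex{0,0} = 1
G(13) = mex{1,1} = 0
G(14) = mex{0,0} = 1
G(15) = mex{1,1} = 0
G(16) = mex{0,2} = 1
G(17) = mex{1,0} = 2
G(18) = mex{2,1} = 0
G(19) = mex{0,0} = 1
G(20) = mex{1,1} = 0
Pile A: G(20) = 0.
Pile B: G(10) = 1.
Combined Grundy value = 0 ⊕ 1 = 1.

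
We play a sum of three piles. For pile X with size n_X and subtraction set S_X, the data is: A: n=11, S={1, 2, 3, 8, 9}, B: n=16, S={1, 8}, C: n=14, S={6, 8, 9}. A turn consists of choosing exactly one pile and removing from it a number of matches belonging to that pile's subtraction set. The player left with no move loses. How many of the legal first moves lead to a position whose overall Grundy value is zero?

2

Pile A, S = {1, 2, 3, 8, 9}:
n :  0  1  2  3  4  5  6  7  8  9 10 11
G :  0  1  2  3  0  1  2  3  4  5  0  1
G_A(11) = 1.
Pile B, S = {1, 8}:
n :  0  1  2  3  4  5  6  7  8  9 10 11 12 13 14 15 16
G :  0  1  0  1  0  1  0  1  2  0  1  0  1  0  1  0  1
G_B(16) = 1.
Pile C, S = {6, 8, 9}:
n :  0  1  2  3  4  5  6  7  8  9 10 11 12 13 14
G :  0  0  0  0  0  0  1  1  1  1  1  1  2  2  2
G_C(14) = 2.
Combined Grundy value = 1 ⊕ 1 ⊕ 2 = 2.
A winning move leaves total XOR = 0, i.e. changes one component's Grundy value g to g ⊕ X where X is the current total.
Pile A: need g' = 1⊕2 = 3. Options: 11−1→G=0, 11−2→G=5, 11−3→G=4, 11−8→G=3, 11−9→G=2. Hits: 1.
Pile B: need g' = 1⊕2 = 3. Options: 16−1→G=0, 16−8→G=2. Hits: 0.
Pile C: need g' = 2⊕2 = 0. Options: 14−6→G=1, 14−8→G=1, 14−9→G=0. Hits: 1.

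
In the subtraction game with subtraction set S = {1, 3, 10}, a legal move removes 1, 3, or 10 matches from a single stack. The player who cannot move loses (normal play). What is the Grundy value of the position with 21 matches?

0

G(0) = 0
G(1) = mex{0} = 1
G(2) = mex{1} = 0
G(3) = mex{0,0} = 1
G(4) = mex{1,1} = 0
G(5) = mex{0,0} = 1
G(6) = mex{1,1} = 0
G(7) = mex{0,0} = 1
G(8) = mex{1,1} = 0
G(9) = mex{0,0} = 1
G(10) = mex{1,1,0} = 2
G(11) = mex{2,0,1} = 3
G(12) = mex{3,1,0} = 2
G(13) = mex{2,2,1} = 0
G(14) = mex{0,3,0} = 1
G(15) = mex{1,2,1} = 0
G(16) = mex{0,0,0} = 1
G(17) = mex{1,1,1} = 0
G(18) = mex{0,0,0} = 1
G(19) = mex{1,1,1} = 0
G(20) = mex{0,0,2} = 1
G(21) = mex{1,1,3} = 0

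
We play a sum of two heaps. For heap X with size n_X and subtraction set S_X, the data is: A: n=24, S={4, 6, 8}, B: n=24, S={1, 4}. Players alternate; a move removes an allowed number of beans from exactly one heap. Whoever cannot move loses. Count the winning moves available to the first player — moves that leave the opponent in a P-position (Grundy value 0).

2

Heap A, S = {4, 6, 8}:
n :  0  1  2  3  4  5  6  7  8  9 10 11 12 13 14 15 16 17 18 19 20 21 22 23 24
G :  0  0  0  0  1  1  1  1  2  2  2  2  0  0  0  0  1  1  1  1  2  2  2  2  0
G_A(24) = 0.
Heap B, S = {1, 4}:
n :  0  1  2  3  4  5  6  7  8  9 10 11 12 13 14 15 16 17 18 19 20 21 22 23 24
G :  0  1  0  1  2  0  1  0  1  2  0  1  0  1  2  0  1  0  1  2  0  1  0  1  2
G_B(24) = 2.
Combined Grundy value = 0 ⊕ 2 = 2.
A winning move leaves total XOR = 0, i.e. changes one component's Grundy value g to g ⊕ X where X is the current total.
Heap A: need g' = 0⊕2 = 2. Options: 24−4→G=2, 24−6→G=1, 24−8→G=1. Hits: 1.
Heap B: need g' = 2⊕2 = 0. Options: 24−1→G=1, 24−4→G=0. Hits: 1.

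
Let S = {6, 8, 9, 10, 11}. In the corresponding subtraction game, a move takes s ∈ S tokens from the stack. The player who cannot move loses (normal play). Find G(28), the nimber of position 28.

1

n :  0  1  2  3  4  5  6  7  8  9 10 11 12 13 14 15 16 17 18 19 20 21 22 23 24 25 26 27 28
G :  0  0  0  0  0  0  1  1  1  1  1  1  2  2  2  2  2  0  0  0  0  0  0  1  1  1  1  1  1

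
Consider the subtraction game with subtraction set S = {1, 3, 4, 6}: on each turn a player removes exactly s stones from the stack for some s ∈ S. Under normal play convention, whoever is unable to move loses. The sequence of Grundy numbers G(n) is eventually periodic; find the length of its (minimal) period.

n :  0  1  2  3  4  5  6  7  8  9 10 11 12 13 14 15
G :  0  1  0  1  2  3  2  0  1  0  1  2  3  2  0  1
G(n+7) = G(n) holds for n = 0,…,5 (a full window of length max(S) = 6), so the sequence is purely periodic with period 7.

7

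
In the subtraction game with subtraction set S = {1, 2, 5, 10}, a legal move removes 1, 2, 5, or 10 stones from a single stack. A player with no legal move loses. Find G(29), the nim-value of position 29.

2

n :  0  1  2  3  4  5  6  7  8  9 10 11 12 13 14 15 16 17 18 19 20 21 22 23 24 25 26 27 28 29
G :  0  1  2  0  1  2  0  1  2  0  1  2  0  1  2  0  1  2  0  1  2  0  1  2  0  1  2  0  1  2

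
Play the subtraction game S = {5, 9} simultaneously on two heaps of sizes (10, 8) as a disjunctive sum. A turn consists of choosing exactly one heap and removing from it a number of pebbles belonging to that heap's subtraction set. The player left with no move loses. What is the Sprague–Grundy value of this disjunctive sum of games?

All heaps use S = {5, 9}:
n :  0  1  2  3  4  5  6  7  8  9 10
G :  0  0  0  0  0  1  1  1  1  1  2
Heap A: G(10) = 2.
Heap B: G(8) = 1.
Combined Grundy value = 2 ⊕ 1 = 3.

3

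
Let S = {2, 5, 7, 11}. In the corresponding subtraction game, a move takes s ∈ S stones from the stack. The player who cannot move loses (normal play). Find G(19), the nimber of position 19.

3

n :  0  1  2  3  4  5  6  7  8  9 10 11 12 13 14 15 16 17 18 19
G :  0  0  1  1  0  2  1  3  2  2  0  3  1  0  0  1  1  2  2  3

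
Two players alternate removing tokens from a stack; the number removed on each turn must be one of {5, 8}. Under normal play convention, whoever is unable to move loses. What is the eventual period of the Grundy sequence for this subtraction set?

G(0) = 0
G(1) = mex{} = 0
G(2) = mex{} = 0
G(3) = mex{} = 0
G(4) = mex{} = 0
G(5) = mex{0} = 1
G(6) = mex{0} = 1
G(7) = mex{0} = 1
G(8) = mex{0,0} = 1
G(9) = mex{0,0} = 1
G(10) = mex{1,0} = 2
G(11) = mex{1,0} = 2
G(12) = mex{1,0} = 2
G(13) = mex{1,1} = 0
G(14) = mex{1,1} = 0
G(15) = mex{2,1} = 0
G(16) = mex{2,1} = 0
G(17) = mex{2,1} = 0
G(18) = mex{0,2} = 1
G(19) = mex{0,2} = 1
G(20) = mex{0,2} = 1
G(21) = mex{0,0} = 1
G(22) = mex{0,0} = 1
G(23) = mex{1,0} = 2
G(24) = mex{1,0} = 2
G(25) = mex{1,0} = 2
G(26) = mex{1,1} = 0
G(27) = mex{1,1} = 0
G(n+13) = G(n) holds for n = 0,…,7 (a full window of length max(S) = 8), so the sequence is purely periodic with period 13.

13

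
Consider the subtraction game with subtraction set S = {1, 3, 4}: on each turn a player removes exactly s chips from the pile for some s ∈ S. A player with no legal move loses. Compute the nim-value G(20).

2

G(0) = 0
G(1) = mex{0} = 1
G(2) = mex{1} = 0
G(3) = mex{0,0} = 1
G(4) = mex{1,1,0} = 2
G(5) = mex{2,0,1} = 3
G(6) = mex{3,1,0} = 2
G(7) = mex{2,2,1} = 0
G(8) = mex{0,3,2} = 1
G(9) = mex{1,2,3} = 0
G(10) = mex{0,0,2} = 1
G(11) = mex{1,1,0} = 2
G(12) = mex{2,0,1} = 3
G(13) = mex{3,1,0} = 2
G(14) = mex{2,2,1} = 0
G(15) = mex{0,3,2} = 1
G(16) = mex{1,2,3} = 0
G(17) = mex{0,0,2} = 1
G(18) = mex{1,1,0} = 2
G(19) = mex{2,0,1} = 3
G(20) = mex{3,1,0} = 2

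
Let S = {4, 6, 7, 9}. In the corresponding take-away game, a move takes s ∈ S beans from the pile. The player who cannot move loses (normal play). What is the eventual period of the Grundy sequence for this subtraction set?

13

G(0) = 0
G(1) = mex{} = 0
G(2) = mex{} = 0
G(3) = mex{} = 0
G(4) = mex{0} = 1
G(5) = mex{0} = 1
G(6) = mex{0,0} = 1
G(7) = mex{0,0,0} = 1
G(8) = mex{1,0,0} = 2
G(9) = mex{1,0,0,0} = 2
G(10) = mex{1,1,0,0} = 2
G(11) = mex{1,1,1,0} = 2
G(12) = mex{2,1,1,0} = 3
G(13) = mex{2,1,1,1} = 0
G(14) = mex{2,2,1,1} = 0
G(15) = mex{2,2,2,1} = 0
G(16) = mex{3,2,2,1} = 0
G(17) = mex{0,2,2,2} = 1
G(18) = mex{0,3,2,2} = 1
G(19) = mex{0,0,3,2} = 1
G(20) = mex{0,0,0,2} = 1
G(21) = mex{1,0,0,3} = 2
G(22) = mex{1,0,0,0} = 2
G(23) = mex{1,1,0,0} = 2
G(24) = mex{1,1,1,0} = 2
G(25) = mex{2,1,1,0} = 3
G(26) = mex{2,1,1,1} = 0
G(27) = mex{2,2,1,1} = 0
G(n+13) = G(n) holds for n = 0,…,8 (a full window of length max(S) = 9), so the sequence is purely periodic with period 13.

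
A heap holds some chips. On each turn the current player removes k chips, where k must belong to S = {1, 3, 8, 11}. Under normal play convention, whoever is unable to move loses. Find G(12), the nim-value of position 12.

2

n :  0  1  2  3  4  5  6  7  8  9 10 11 12
G :  0  1  0  1  0  1  0  1  2  3  2  3  2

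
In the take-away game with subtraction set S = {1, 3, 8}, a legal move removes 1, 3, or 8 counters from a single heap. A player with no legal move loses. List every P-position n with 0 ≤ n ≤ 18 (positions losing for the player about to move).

0, 2, 4, 6, 11, 13, 15, 17

G(0) = 0
G(1) = mex{0} = 1
G(2) = mex{1} = 0
G(3) = mex{0,0} = 1
G(4) = mex{1,1} = 0
G(5) = mex{0,0} = 1
G(6) = mex{1,1} = 0
G(7) = mex{0,0} = 1
G(8) = mex{1,1,0} = 2
G(9) = mex{2,0,1} = 3
G(10) = mex{3,1,0} = 2
G(11) = mex{2,2,1} = 0
G(12) = mex{0,3,0} = 1
G(13) = mex{1,2,1} = 0
G(14) = mex{0,0,0} = 1
G(15) = mex{1,1,1} = 0
G(16) = mex{0,0,2} = 1
G(17) = mex{1,1,3} = 0
G(18) = mex{0,0,2} = 1
P-positions are exactly the n with G(n) = 0.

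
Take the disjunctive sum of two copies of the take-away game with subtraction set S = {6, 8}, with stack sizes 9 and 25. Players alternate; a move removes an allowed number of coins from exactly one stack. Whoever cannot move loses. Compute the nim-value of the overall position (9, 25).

0

All stacks use S = {6, 8}:
n :  0  1  2  3  4  5  6  7  8  9 10 11 12 13 14 15 16 17 18 19 20 21 22 23 24 25
G :  0  0  0  0  0  0  1  1  1  1  1  1  2  2  0  0  0  0  0  0  1  1  1  1  1  1
Stack A: G(9) = 1.
Stack B: G(25) = 1.
Combined Grundy value = 1 ⊕ 1 = 0.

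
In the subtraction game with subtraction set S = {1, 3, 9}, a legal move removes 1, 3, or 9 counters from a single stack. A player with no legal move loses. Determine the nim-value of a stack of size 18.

0

G(0) = 0
G(1) = mex{0} = 1
G(2) = mex{1} = 0
G(3) = mex{0,0} = 1
G(4) = mex{1,1} = 0
G(5) = mex{0,0} = 1
G(6) = mex{1,1} = 0
G(7) = mex{0,0} = 1
G(8) = mex{1,1} = 0
G(9) = mex{0,0,0} = 1
G(10) = mex{1,1,1} = 0
G(11) = mex{0,0,0} = 1
G(12) = mex{1,1,1} = 0
G(13) = mex{0,0,0} = 1
G(14) = mex{1,1,1} = 0
G(15) = mex{0,0,0} = 1
G(16) = mex{1,1,1} = 0
G(17) = mex{0,0,0} = 1
G(18) = mex{1,1,1} = 0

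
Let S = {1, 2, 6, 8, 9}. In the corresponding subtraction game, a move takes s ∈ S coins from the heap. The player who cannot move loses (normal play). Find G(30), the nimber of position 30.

G(0) = 0
G(1) = mex{0} = 1
G(2) = mex{1,0} = 2
G(3) = mex{2,1} = 0
G(4) = mex{0,2} = 1
G(5) = mex{1,0} = 2
G(6) = mex{2,1,0} = 3
G(7) = mex{3,2,1} = 0
G(8) = mex{0,3,2,0} = 1
G(9) = mex{1,0,0,1,0} = 2
G(10) = mex{2,1,1,2,1} = 0
G(11) = mex{0,2,2,0,2} = 1
G(12) = mex{1,0,3,1,0} = 2
G(13) = mex{2,1,0,2,1} = 3
G(14) = mex{3,2,1,3,2} = 0
G(15) = mex{0,3,2,0,3} = 1
G(16) = mex{1,0,0,1,0} = 2
G(17) = mex{2,1,1,2,1} = 0
G(18) = mex{0,2,2,0,2} = 1
G(19) = mex{1,0,3,1,0} = 2
G(20) = mex{2,1,0,2,1} = 3
G(21) = mex{3,2,1,3,2} = 0
G(22) = mex{0,3,2,0,3} = 1
G(23) = mex{1,0,0,1,0} = 2
G(24) = mex{2,1,1,2,1} = 0
G(25) = mex{0,2,2,0,2} = 1
G(26) = mex{1,0,3,1,0} = 2
G(27) = mex{2,1,0,2,1} = 3
G(28) = mex{3,2,1,3,2} = 0
G(29) = mex{0,3,2,0,3} = 1
G(30) = mex{1,0,0,1,0} = 2

2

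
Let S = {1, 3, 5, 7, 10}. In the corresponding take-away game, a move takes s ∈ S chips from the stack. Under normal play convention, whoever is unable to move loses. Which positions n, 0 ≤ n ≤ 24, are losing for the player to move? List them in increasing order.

0, 2, 4, 6, 8, 17, 19, 21, 23

n :  0  1  2  3  4  5  6  7  8  9 10 11 12 13 14 15 16 17 18 19 20 21 22 23 24
G :  0  1  0  1  0  1  0  1  0  1  2  3  2  3  2  3  2  0  1  0  1  0  1  0  1
P-positions are exactly the n with G(n) = 0.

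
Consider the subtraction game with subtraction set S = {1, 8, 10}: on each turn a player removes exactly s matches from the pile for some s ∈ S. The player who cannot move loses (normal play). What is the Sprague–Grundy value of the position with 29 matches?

0

n :  0  1  2  3  4  5  6  7  8  9 10 11 12 13 14 15 16 17 18 19 20 21 22 23 24 25 26 27 28 29
G :  0  1  0  1  0  1  0  1  2  0  1  0  1  0  1  0  1  2  0  1  0  1  0  1  0  1  2  0  1  0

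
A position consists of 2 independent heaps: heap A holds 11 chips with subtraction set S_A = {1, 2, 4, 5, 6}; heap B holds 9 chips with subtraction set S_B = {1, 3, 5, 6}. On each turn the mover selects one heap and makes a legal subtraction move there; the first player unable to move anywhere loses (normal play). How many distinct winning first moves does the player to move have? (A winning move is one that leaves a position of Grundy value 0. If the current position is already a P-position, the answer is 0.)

3

Heap A, S = {1, 2, 4, 5, 6}:
n :  0  1  2  3  4  5  6  7  8  9 10 11
G :  0  1  2  0  1  2  3  4  5  3  0  1
G_A(11) = 1.
Heap B, S = {1, 3, 5, 6}:
n : 0 1 2 3 4 5 6 7 8 9
G : 0 1 0 1 0 1 2 3 2 3
G_B(9) = 3.
Combined Grundy value = 1 ⊕ 3 = 2.
A winning move leaves total XOR = 0, i.e. changes one component's Grundy value g to g ⊕ X where X is the current total.
Heap A: need g' = 1⊕2 = 3. Options: 11−1→G=0, 11−2→G=3, 11−4→G=4, 11−5→G=3, 11−6→G=2. Hits: 2.
Heap B: need g' = 3⊕2 = 1. Options: 9−1→G=2, 9−3→G=2, 9−5→G=0, 9−6→G=1. Hits: 1.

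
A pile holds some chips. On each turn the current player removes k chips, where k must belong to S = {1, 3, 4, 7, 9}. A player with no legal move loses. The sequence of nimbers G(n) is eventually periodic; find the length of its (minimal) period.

n :  0  1  2  3  4  5  6  7  8  9 10 11 12 13 14 15 16 17 18
G :  0  1  0  1  2  3  2  3  0  1  0  1  2  3  2  3  0  1  0
G(n+8) = G(n) holds for n = 0,…,8 (a full window of length max(S) = 9), so the sequence is purely periodic with period 8.

8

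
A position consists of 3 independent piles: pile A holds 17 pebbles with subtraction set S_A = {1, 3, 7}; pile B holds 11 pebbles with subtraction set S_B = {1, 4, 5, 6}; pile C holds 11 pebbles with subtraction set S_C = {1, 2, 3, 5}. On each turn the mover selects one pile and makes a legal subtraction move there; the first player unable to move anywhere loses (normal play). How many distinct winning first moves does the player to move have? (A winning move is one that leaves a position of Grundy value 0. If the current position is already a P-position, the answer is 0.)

2

Pile A, S = {1, 3, 7}:
G(0) = 0
G(1) = mex{0} = 1
G(2) = mex{1} = 0
G(3) = mex{0,0} = 1
G(4) = mex{1,1} = 0
G(5) = mex{0,0} = 1
G(6) = mex{1,1} = 0
G(7) = mex{0,0,0} = 1
G(8) = mex{1,1,1} = 0
G(9) = mex{0,0,0} = 1
G(10) = mex{1,1,1} = 0
G(11) = mex{0,0,0} = 1
G(12) = mex{1,1,1} = 0
G(13) = mex{0,0,0} = 1
G(14) = mex{1,1,1} = 0
G(15) = mex{0,0,0} = 1
G(16) = mex{1,1,1} = 0
G(17) = mex{0,0,0} = 1
G_A(17) = 1.
Pile B, S = {1, 4, 5, 6}:
G(0) = 0
G(1) = mex{0} = 1
G(2) = mex{1} = 0
G(3) = mex{0} = 1
G(4) = mex{1,0} = 2
G(5) = mex{2,1,0} = 3
G(6) = mex{3,0,1,0} = 2
G(7) = mex{2,1,0,1} = 3
G(8) = mex{3,2,1,0} = 4
G(9) = mex{4,3,2,1} = 0
G(10) = mex{0,2,3,2} = 1
G(11) = mex{1,3,2,3} = 0
G_B(11) = 0.
Pile C, S = {1, 2, 3, 5}:
G(0) = 0
G(1) = mex{0} = 1
G(2) = mex{1,0} = 2
G(3) = mex{2,1,0} = 3
G(4) = mex{3,2,1} = 0
G(5) = mex{0,3,2,0} = 1
G(6) = mex{1,0,3,1} = 2
G(7) = mex{2,1,0,2} = 3
G(8) = mex{3,2,1,3} = 0
G(9) = mex{0,3,2,0} = 1
G(10) = mex{1,0,3,1} = 2
G(11) = mex{2,1,0,2} = 3
G_C(11) = 3.
Combined Grundy value = 1 ⊕ 0 ⊕ 3 = 2.
A winning move leaves total XOR = 0, i.e. changes one component's Grundy value g to g ⊕ X where X is the current total.
Pile A: need g' = 1⊕2 = 3. Options: 17−1→G=0, 17−3→G=0, 17−7→G=0. Hits: 0.
Pile B: need g' = 0⊕2 = 2. Options: 11−1→G=1, 11−4→G=3, 11−5→G=2, 11−6→G=3. Hits: 1.
Pile C: need g' = 3⊕2 = 1. Options: 11−1→G=2, 11−2→G=1, 11−3→G=0, 11−5→G=2. Hits: 1.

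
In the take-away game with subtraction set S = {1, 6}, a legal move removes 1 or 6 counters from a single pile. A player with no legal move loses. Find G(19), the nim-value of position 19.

1

G(0) = 0
G(1) = mex{0} = 1
G(2) = mex{1} = 0
G(3) = mex{0} = 1
G(4) = mex{1} = 0
G(5) = mex{0} = 1
G(6) = mex{1,0} = 2
G(7) = mex{2,1} = 0
G(8) = mex{0,0} = 1
G(9) = mex{1,1} = 0
G(10) = mex{0,0} = 1
G(11) = mex{1,1} = 0
G(12) = mex{0,2} = 1
G(13) = mex{1,0} = 2
G(14) = mex{2,1} = 0
G(15) = mex{0,0} = 1
G(16) = mex{1,1} = 0
G(17) = mex{0,0} = 1
G(18) = mex{1,1} = 0
G(19) = mex{0,2} = 1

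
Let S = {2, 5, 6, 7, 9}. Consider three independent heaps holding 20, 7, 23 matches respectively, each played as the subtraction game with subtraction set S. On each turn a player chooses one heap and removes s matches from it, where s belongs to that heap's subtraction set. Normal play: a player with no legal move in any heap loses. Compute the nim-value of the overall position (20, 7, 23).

3

All heaps use S = {2, 5, 6, 7, 9}:
n :  0  1  2  3  4  5  6  7  8  9 10 11 12 13 14 15 16 17 18 19 20 21 22 23
G :  0  0  1  1  0  2  1  3  2  2  3  3  0  4  1  0  0  1  1  2  2  3  3  2
Heap A: G(20) = 2.
Heap B: G(7) = 3.
Heap C: G(23) = 2.
Combined Grundy value = 2 ⊕ 3 ⊕ 2 = 3.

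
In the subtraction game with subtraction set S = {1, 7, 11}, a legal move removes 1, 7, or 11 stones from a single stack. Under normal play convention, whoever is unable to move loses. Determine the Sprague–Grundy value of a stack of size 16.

G(0) = 0
G(1) = mex{0} = 1
G(2) = mex{1} = 0
G(3) = mex{0} = 1
G(4) = mex{1} = 0
G(5) = mex{0} = 1
G(6) = mex{1} = 0
G(7) = mex{0,0} = 1
G(8) = mex{1,1} = 0
G(9) = mex{0,0} = 1
G(10) = mex{1,1} = 0
G(11) = mex{0,0,0} = 1
G(12) = mex{1,1,1} = 0
G(13) = mex{0,0,0} = 1
G(14) = mex{1,1,1} = 0
G(15) = mex{0,0,0} = 1
G(16) = mex{1,1,1} = 0

0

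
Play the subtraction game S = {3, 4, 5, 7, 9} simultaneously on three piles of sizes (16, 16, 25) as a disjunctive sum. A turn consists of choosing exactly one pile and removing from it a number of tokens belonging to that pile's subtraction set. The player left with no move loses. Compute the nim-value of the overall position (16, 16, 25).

0

All piles use S = {3, 4, 5, 7, 9}:
G(0) = 0
G(1) = mex{} = 0
G(2) = mex{} = 0
G(3) = mex{0} = 1
G(4) = mex{0,0} = 1
G(5) = mex{0,0,0} = 1
G(6) = mex{1,0,0} = 2
G(7) = mex{1,1,0,0} = 2
G(8) = mex{1,1,1,0} = 2
G(9) = mex{2,1,1,0,0} = 3
G(10) = mex{2,2,1,1,0} = 3
G(11) = mex{2,2,2,1,0} = 3
G(12) = mex{3,2,2,1,1} = 0
G(13) = mex{3,3,2,2,1} = 0
G(14) = mex{3,3,3,2,1} = 0
G(15) = mex{0,3,3,2,2} = 1
G(16) = mex{0,0,3,3,2} = 1
G(17) = mex{0,0,0,3,2} = 1
G(18) = mex{1,0,0,3,3} = 2
G(19) = mex{1,1,0,0,3} = 2
G(20) = mex{1,1,1,0,3} = 2
G(21) = mex{2,1,1,0,0} = 3
G(22) = mex{2,2,1,1,0} = 3
G(23) = mex{2,2,2,1,0} = 3
G(24) = mex{3,2,2,1,1} = 0
G(25) = mex{3,3,2,2,1} = 0
Pile A: G(16) = 1.
Pile B: G(16) = 1.
Pile C: G(25) = 0.
Combined Grundy value = 1 ⊕ 1 ⊕ 0 = 0.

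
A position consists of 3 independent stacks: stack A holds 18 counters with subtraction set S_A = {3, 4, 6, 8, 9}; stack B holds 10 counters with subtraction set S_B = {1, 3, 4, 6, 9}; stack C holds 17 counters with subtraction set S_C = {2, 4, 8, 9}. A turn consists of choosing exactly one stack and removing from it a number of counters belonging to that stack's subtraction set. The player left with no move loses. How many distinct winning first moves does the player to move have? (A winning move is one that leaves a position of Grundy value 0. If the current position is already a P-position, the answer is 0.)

5

Stack A, S = {3, 4, 6, 8, 9}:
n :  0  1  2  3  4  5  6  7  8  9 10 11 12 13 14 15 16 17 18
G :  0  0  0  1  1  1  2  2  2  3  3  3  0  0  0  1  1  1  2
G_A(18) = 2.
Stack B, S = {1, 3, 4, 6, 9}:
n :  0  1  2  3  4  5  6  7  8  9 10
G :  0  1  0  1  2  3  2  0  1  4  3
G_B(10) = 3.
Stack C, S = {2, 4, 8, 9}:
n :  0  1  2  3  4  5  6  7  8  9 10 11 12 13 14 15 16 17
G :  0  0  1  1  2  2  0  0  1  1  2  2  0  0  1  1  2  2
G_C(17) = 2.
Combined Grundy value = 2 ⊕ 3 ⊕ 2 = 3.
A winning move leaves total XOR = 0, i.e. changes one component's Grundy value g to g ⊕ X where X is the current total.
Stack A: need g' = 2⊕3 = 1. Options: 18−3→G=1, 18−4→G=0, 18−6→G=0, 18−8→G=3, 18−9→G=3. Hits: 1.
Stack B: need g' = 3⊕3 = 0. Options: 10−1→G=4, 10−3→G=0, 10−4→G=2, 10−6→G=2, 10−9→G=1. Hits: 1.
Stack C: need g' = 2⊕3 = 1. Options: 17−2→G=1, 17−4→G=0, 17−8→G=1, 17−9→G=1. Hits: 3.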